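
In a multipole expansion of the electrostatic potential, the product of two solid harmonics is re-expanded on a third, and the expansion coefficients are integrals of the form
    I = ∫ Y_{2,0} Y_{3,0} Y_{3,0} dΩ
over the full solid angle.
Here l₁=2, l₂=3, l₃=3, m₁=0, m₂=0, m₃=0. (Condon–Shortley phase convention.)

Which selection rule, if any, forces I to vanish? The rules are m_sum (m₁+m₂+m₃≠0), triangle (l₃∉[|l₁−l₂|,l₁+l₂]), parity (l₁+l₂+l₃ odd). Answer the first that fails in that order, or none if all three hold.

m₁+m₂+m₃ = 0 + 0 + 0 = 0  ✓
triangle: |2−3|=1 ≤ l₃=3 ≤ 2+3=5  ✓
parity: l₁+l₂+l₃ = 8 is even  ✓

none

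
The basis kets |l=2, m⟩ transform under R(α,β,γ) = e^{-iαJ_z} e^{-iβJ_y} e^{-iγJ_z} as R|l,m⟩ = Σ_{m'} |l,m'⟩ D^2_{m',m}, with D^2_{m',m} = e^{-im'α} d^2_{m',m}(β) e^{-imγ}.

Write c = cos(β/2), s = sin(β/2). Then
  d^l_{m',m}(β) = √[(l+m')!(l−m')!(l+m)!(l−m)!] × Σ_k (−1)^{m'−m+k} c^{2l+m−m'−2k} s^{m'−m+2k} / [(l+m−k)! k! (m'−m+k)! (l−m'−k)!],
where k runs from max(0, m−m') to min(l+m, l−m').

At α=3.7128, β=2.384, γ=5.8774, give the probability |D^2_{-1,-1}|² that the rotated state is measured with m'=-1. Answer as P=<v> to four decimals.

First d^2_{-1,-1}(β=2.3840), then the phase factors e^{-i(-1)α} and e^{-i(-1)γ}:
With c≡cos(β/2)=0.369802 and s≡sin(β/2)=0.929110, N=[1·6·1·6]^{1/2}=6.000000
The bounds max(0,m−m')=0 and min(l+m,l−m')=1 give 2 terms
  k=0: (−1)^0·6.0000/(6)·0.3698^4·0.9291^0 = +0.018702
  k=1: (−1)^1·6.0000/(2)·0.3698^2·0.9291^2 = -0.354157
d^2_{-1,-1}(2.3840) = +0.018702 -0.354157 = -0.335455
|D^2_{-1,-1}|² = |d^2_{-1,-1}(β)|² = (-0.335455)² = 0.112530 (the z-rotation phases have unit modulus)

P=0.1125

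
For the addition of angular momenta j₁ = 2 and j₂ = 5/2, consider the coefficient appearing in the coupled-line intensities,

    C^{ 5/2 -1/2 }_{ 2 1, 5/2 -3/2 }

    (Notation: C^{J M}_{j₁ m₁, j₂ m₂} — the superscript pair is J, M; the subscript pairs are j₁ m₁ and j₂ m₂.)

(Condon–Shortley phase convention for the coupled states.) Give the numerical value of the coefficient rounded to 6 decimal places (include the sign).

+√(6/35) = +0.414039

triangle: 2!×2!×3!/8! = 24/40320
(j±m)!: 3!×1!×1!×4!×2!×3! = 1728
prefactor² = (2J+1)×Δ×N² = 216/35
  k=0: +1/(0!×2!×1!×1!×1!×2!) = 1/4
  k=1: −1/(1!×1!×0!×0!×2!×3!) = -1/12
Σ = 1/6  ⇒  CG² = 216/35×(1/6)² = 6/35
CG = +√(6/35) = +0.414039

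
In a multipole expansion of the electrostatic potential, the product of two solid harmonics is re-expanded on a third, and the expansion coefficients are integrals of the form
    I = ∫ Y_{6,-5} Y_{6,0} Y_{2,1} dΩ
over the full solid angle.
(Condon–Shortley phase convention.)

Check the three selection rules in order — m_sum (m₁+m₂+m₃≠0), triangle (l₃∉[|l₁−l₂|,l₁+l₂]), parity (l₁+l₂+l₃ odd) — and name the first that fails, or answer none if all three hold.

m_sum

azimuthal sum: -5 + 0 + 1 = -4  ✗
0 ≤ 2 ≤ 12 (triangle on l)
L = 6 + 6 + 2 = 14 (even)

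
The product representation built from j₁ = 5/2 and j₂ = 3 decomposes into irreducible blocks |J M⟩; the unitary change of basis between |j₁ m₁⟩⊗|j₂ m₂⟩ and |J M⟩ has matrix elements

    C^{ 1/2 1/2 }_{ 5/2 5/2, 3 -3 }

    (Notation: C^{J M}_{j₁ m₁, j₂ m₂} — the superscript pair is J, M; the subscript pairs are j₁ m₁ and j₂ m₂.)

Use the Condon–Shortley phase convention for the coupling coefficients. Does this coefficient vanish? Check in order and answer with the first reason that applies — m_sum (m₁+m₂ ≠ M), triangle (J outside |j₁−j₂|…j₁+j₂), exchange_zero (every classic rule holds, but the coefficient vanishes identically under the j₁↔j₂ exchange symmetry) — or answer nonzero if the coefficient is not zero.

m_sum

m-sum: m₁+m₂ = 5/2+(-3) = -1/2, M = 1/2  ✗ ⇒ coefficient is 0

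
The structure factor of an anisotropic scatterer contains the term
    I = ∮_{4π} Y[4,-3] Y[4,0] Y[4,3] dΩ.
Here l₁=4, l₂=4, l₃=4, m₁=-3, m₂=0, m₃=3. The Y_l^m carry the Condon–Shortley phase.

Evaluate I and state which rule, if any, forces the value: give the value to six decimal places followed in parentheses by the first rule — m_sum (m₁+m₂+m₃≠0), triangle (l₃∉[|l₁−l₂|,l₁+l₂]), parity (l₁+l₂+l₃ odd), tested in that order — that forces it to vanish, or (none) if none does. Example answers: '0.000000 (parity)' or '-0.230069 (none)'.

0.159788 (none)

m-sum 0 ✓  L=12 even ✓  0≤4≤8 ✓
Π(2lᵢ+1) = 9×9×9 = 729
triangle coeff Δ(4,4,4) = 1/450450
Σ_t [0,4]: t=0:+1/13824 t=1:−1/216 t=2:+1/64 t=3:−1/216 t=4:+1/13824 = 5/768
(3j)²=18/1001 [(4 4 4; 0 0 0)], sign=+1
Σ_t [3,4]: t=3:−1/864 t=4:+1/3456 = -1/1152
(3j)²=7/286 [(4 4 4; -3 0 3)], sign=+1
⇒ 4πI² = 6561/20449
I = (+1)√(6561/20449/(4π)) = 0.15978796
No selection rule forces the value: the integral is nonzero (none).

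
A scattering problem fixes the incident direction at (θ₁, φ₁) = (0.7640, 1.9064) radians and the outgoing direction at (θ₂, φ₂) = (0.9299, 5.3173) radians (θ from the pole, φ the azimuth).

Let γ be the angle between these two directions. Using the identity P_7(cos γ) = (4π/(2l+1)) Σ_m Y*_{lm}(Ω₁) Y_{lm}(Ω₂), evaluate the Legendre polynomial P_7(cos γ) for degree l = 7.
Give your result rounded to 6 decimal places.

0.203989

Expand P_7 via completeness: Σ_{m} conj(Y_{7,m}) at Ω₁ times Y_{7,m} at Ω₂ —
  term(m=-7) = +0.001247+0.003834i   from Y*(Ω₁)=+0.027004+0.026630i, Y(Ω₂)=+0.094390+0.048902i
  term(m=-6) = -0.001979-0.043901i   from Y*(Ω₁)=+0.063465-0.133826i, Y(Ω₂)=+0.262088-0.139080i
  term(m=-5) = -0.033089+0.145065i   from Y*(Ω₁)=-0.334053-0.035956i, Y(Ω₂)=+0.051712-0.439823i
  term(m=-4) = +0.064836-0.120519i   from Y*(Ω₁)=+0.103826+0.446685i, Y(Ω₂)=-0.223968-0.197209i
  term(m=-3) = +0.024955-0.026105i   from Y*(Ω₁)=+0.231031-0.146130i, Y(Ω₂)=+0.128197-0.031907i
  term(m=-2) = +0.058701-0.035077i   from Y*(Ω₁)=+0.147290+0.116981i, Y(Ω₂)=+0.128404-0.340129i
  term(m=-1) = -0.007309+0.002017i   from Y*(Ω₁)=+0.121826-0.349273i, Y(Ω₂)=-0.011656-0.016860i
  term(m=+0) = +0.028769+0.000000i   from Y*(Ω₁)=+0.081517-0.000000i, Y(Ω₂)=+0.352921+0.000000i
  term(m=+1) = -0.007309-0.002017i   from Y*(Ω₁)=-0.121826-0.349273i, Y(Ω₂)=+0.011656-0.016860i
  term(m=+2) = +0.058701+0.035077i   from Y*(Ω₁)=+0.147290-0.116981i, Y(Ω₂)=+0.128404+0.340129i
  term(m=+3) = +0.024955+0.026105i   from Y*(Ω₁)=-0.231031-0.146130i, Y(Ω₂)=-0.128197-0.031907i
  term(m=+4) = +0.064836+0.120519i   from Y*(Ω₁)=+0.103826-0.446685i, Y(Ω₂)=-0.223968+0.197209i
  term(m=+5) = -0.033089-0.145065i   from Y*(Ω₁)=+0.334053-0.035956i, Y(Ω₂)=-0.051712-0.439823i
  term(m=+6) = -0.001979+0.043901i   from Y*(Ω₁)=+0.063465+0.133826i, Y(Ω₂)=+0.262088+0.139080i
  term(m=+7) = +0.001247-0.003834i   from Y*(Ω₁)=-0.027004+0.026630i, Y(Ω₂)=-0.094390+0.048902i
Σ over m = +0.243494-0.000000i; ×(4π/15) → +0.203989-0.000000i. Real part: 0.203989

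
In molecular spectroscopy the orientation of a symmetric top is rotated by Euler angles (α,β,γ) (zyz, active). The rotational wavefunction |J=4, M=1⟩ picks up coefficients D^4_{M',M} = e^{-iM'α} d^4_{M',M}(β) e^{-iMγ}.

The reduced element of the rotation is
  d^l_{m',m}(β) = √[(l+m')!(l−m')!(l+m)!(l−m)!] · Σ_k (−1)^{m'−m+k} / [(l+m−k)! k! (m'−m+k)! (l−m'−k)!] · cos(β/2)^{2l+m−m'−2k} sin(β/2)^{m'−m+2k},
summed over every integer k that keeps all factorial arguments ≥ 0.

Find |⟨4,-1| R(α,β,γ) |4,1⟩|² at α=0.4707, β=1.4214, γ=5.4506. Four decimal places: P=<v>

P=0.1259

Split into d^4_{-1,1}(β=1.4214) × two z-phases.
With c≡cos(β/2)=0.757905 and s≡sin(β/2)=0.652364, N=[6·120·120·6]^{1/2}=720.000000
The bounds max(0,m−m')=2 and min(l+m,l−m')=5 give 4 terms
  k=2: (−1)^0·720.0000/(72)·0.7579^6·0.6524^2 = +0.806623
  k=3: (−1)^1·720.0000/(24)·0.7579^4·0.6524^4 = -1.792844
  k=4: (−1)^2·720.0000/(48)·0.7579^2·0.6524^6 = +0.664145
  k=5: (−1)^3·720.0000/(720)·0.7579^0·0.6524^8 = -0.032804
d^4_{-1,1}(1.4214) = +0.806623 -1.792844 +0.664145 -0.032804 = -0.354879
|D^4_{-1,1}|² = |d^4_{-1,1}(β)|² = (-0.354879)² = 0.125939 (the z-rotation phases have unit modulus)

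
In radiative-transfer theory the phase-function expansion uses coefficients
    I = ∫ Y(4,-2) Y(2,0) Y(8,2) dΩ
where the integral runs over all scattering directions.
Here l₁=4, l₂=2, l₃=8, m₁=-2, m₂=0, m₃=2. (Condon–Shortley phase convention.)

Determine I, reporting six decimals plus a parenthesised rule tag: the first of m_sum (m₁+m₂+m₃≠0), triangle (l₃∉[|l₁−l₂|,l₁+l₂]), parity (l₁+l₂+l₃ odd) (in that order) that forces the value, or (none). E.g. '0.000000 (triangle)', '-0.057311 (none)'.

triangle: need 2≤l₃≤6, have 8; I=0

0.000000 (triangle)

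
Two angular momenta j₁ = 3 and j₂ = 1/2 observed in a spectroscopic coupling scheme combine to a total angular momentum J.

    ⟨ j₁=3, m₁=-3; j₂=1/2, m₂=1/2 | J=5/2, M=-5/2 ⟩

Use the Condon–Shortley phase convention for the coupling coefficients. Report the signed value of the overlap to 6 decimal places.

triangle: 1!*5!*0!/7! = 120/5040
(j±m)!: 0!*6!*1!*0!*0!*5! = 86400
prefactor² = (2J+1)*Δ*N² = 86400/7
  k=1: −1/(1!*0!*5!*0!*0!*0!) = -1/120
Σ = -1/120  ⇒  CG² = 86400/7*(-1/120)² = 6/7
CG = −√(6/7) = -0.925820

−√(6/7) = -0.925820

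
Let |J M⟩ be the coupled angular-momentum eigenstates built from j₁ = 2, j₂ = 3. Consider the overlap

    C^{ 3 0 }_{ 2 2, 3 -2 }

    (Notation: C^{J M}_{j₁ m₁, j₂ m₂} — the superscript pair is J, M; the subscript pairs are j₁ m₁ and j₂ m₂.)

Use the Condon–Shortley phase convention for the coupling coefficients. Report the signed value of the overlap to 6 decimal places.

j₁+j₂−J=2  J+j₁−j₂=2  J−j₁+j₂=4  j₁+j₂+J+1=9
(j₁±m₁, j₂±m₂, J±M) = (4,0,1,5,3,3)
P² = 192
sum k=0..0:
  [0] +1/24 = 1/24
S = 1/24
C² = P²·S² = 1/3 ; C = +0.577350

+0.577350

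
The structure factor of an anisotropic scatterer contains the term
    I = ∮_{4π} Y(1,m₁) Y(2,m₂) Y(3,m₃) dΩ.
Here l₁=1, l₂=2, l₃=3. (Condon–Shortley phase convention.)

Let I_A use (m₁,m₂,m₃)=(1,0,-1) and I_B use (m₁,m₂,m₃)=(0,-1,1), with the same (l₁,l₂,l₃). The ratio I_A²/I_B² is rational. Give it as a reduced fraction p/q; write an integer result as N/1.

3/4

Shared (l₁,l₂,l₃)=(1,2,3): N and (l;000)² cancel in I_A²/I_B².
A: Δ = 0!·2!·4!/7! = 1/105; Racah Σ t=0..0: t=0:+1/8 = 1/8; ⇒ 3j(1 2 3; 1 0 -1)² = 2/35, sgn +1
B: Δ = 0!·2!·4!/7! = 1/105; Racah Σ t=0..0: t=0:+1/6 = 1/6; ⇒ 3j(1 2 3; 0 -1 1)² = 8/105, sgn +1
I_A²/I_B² = (2/35)/(8/105) = 3/4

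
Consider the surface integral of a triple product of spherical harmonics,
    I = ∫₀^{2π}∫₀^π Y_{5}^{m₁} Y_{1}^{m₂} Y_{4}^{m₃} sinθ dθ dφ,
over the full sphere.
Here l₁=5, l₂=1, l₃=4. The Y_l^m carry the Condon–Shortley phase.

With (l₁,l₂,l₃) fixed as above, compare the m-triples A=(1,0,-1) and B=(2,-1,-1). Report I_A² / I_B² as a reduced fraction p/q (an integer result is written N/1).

8/7

Same 5,1,4: normalisation and zero-m 3j drop out of the ratio.
A: Δ: 2! 8! 0! / 11! → 1/495; sum: t=1:−1/720 = -1/720; 3j²(5 1 4; 1 0 -1) = Δ·Π!·Σ² = 8/165  (sign +1)
B: Δ: 2! 8! 0! / 11! → 1/495; sum: t=0:+1/1440 = 1/1440; 3j²(5 1 4; 2 -1 -1) = Δ·Π!·Σ² = 7/165  (sign -1)
I_A²/I_B² = (8/165)/(7/165) = 8/7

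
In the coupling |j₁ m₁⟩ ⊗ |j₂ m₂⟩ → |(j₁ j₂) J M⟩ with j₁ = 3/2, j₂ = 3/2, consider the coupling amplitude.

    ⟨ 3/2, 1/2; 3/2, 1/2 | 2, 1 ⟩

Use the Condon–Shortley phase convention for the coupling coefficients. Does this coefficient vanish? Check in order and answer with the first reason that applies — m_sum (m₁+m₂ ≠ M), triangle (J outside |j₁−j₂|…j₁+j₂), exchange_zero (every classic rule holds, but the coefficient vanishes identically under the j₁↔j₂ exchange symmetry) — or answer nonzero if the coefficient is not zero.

m-sum: m₁+m₂ = 1/2+1/2 = 1, M = 1  ✓
triangle: |j₁−j₂| = 0 ≤ J = 2 ≤ j₁+j₂ = 3  ✓
exchange: j₁=j₂ and m₁=m₂, and (−1)^(j₁+j₂−J) = (−1)^1 = −1 forces ⟨j₁m₁;j₂m₂|JM⟩ = −⟨j₂m₂;j₁m₁|JM⟩ = −⟨j₁m₁;j₂m₂|JM⟩ ⇒ the coefficient vanishes identically
Racah sum check: Σ_k collapses to 0 ⇒ CG = 0

exchange_zero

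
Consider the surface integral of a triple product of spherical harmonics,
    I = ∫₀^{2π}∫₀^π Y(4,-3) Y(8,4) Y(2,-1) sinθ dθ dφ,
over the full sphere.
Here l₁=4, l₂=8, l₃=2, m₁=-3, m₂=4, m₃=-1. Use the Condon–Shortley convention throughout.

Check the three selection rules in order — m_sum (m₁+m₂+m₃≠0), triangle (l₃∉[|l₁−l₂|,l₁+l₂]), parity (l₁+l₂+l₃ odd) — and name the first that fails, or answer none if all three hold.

triangle

azimuthal sum: -3 + 4 − 1 = 0  ✓
l₃ must lie in [4,12]; have l₃=2  ✗
L = 4 + 8 + 2 = 14 (even)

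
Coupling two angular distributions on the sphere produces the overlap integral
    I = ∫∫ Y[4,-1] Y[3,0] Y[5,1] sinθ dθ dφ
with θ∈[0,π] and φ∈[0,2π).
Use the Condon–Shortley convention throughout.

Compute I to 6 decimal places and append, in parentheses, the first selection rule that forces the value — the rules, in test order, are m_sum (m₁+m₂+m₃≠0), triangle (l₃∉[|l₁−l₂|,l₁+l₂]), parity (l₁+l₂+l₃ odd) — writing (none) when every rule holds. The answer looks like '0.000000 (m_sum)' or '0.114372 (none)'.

Checks pass: Σm=0; 12 even; l₃=5∈[1,7].
(2·4+1)(2·3+1)(2·5+1) = 693
Δ: 2! 6! 4! / 13! → 1/180180
sum: t=0:+1/576 t=1:−1/144 t=2:+1/576 = -1/288
3j²(4 3 5; 0 0 0) = Δ·Π!·Σ² = 20/1001  (sign +1)
sum: t=0:+1/1440 t=1:−1/192 t=2:+1/432 = -19/8640
3j²(4 3 5; -1 0 1) = Δ·Π!·Σ² = 361/30030  (sign -1)
combine: 4πI² = 693·20/1001·361/30030 = 2166/13013
take √, sign -1: I = -0.11508947
No selection rule forces the value: the integral is nonzero (none).

-0.115089 (none)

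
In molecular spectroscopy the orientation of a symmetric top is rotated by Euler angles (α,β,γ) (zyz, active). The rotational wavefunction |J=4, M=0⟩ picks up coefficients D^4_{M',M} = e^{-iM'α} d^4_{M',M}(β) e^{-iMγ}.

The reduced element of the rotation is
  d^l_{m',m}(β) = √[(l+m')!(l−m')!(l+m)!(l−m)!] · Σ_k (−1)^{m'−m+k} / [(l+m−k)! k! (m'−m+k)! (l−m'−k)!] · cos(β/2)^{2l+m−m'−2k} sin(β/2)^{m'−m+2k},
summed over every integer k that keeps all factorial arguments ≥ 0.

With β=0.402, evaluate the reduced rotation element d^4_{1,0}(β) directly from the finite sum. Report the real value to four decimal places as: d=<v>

d=-0.5894

d^4_{1,0}(β=0.4020) via the finite sum:
Half-angle: c=0.979867, s=0.199649. N=√(120·6·24·24)=643.987578
The bounds max(0,m−m')=0 and min(l+m,l−m')=3 give 4 terms
  k=0: (−1)^1·643.9876/(144)·0.9799^7·0.1996^1 = -0.774380
  k=1: (−1)^2·643.9876/(24)·0.9799^5·0.1996^3 = +0.192888
  k=2: (−1)^3·643.9876/(24)·0.9799^3·0.1996^5 = -0.008008
  k=3: (−1)^4·643.9876/(144)·0.9799^1·0.1996^7 = +0.000055
d^4_{1,0}(0.4020) = -0.774380 +0.192888 -0.008008 +0.000055 = -0.589444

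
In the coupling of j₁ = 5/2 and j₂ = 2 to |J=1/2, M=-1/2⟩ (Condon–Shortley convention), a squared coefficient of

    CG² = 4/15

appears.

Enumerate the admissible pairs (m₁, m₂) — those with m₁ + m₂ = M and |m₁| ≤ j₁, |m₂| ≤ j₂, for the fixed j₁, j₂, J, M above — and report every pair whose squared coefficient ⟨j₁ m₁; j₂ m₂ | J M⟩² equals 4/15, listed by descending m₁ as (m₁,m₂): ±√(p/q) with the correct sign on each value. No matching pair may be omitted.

(-3/2,1): −√(4/15)

Admissible pairs with m₁+m₂ = M = -1/2: (-5/2,2), (-3/2,1), (-1/2,0), (1/2,-1), (3/2,-2)
  (m₁,m₂)=(3/2,-2): CG² = 1/15, CG = +√(1/15)
  (m₁,m₂)=(1/2,-1): CG² = 2/15, CG = −√(2/15)
  (m₁,m₂)=(-1/2,0): CG² = 1/5, CG = +√(1/5)
  (m₁,m₂)=(-3/2,1): CG² = 4/15, CG = −√(4/15)   ← matches the target
  (m₁,m₂)=(-5/2,2): CG² = 1/3, CG = +√(1/3)
Pairs with CG² = 4/15: (-3/2,1): −√(4/15)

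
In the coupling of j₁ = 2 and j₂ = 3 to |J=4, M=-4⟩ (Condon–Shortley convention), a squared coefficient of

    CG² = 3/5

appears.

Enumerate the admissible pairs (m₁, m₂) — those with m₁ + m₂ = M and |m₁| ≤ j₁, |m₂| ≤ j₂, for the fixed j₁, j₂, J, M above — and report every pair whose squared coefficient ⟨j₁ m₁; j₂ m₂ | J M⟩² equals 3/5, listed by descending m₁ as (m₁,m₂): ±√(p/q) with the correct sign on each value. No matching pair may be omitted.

Admissible pairs with m₁+m₂ = M = -4: (-2,-2), (-1,-3)
  (m₁,m₂)=(-1,-3): CG² = 3/5, CG = +√(3/5)   ← matches the target
  (m₁,m₂)=(-2,-2): CG² = 2/5, CG = −√(2/5)
Pairs with CG² = 3/5: (-1,-3): +√(3/5)

(-1,-3): +√(3/5)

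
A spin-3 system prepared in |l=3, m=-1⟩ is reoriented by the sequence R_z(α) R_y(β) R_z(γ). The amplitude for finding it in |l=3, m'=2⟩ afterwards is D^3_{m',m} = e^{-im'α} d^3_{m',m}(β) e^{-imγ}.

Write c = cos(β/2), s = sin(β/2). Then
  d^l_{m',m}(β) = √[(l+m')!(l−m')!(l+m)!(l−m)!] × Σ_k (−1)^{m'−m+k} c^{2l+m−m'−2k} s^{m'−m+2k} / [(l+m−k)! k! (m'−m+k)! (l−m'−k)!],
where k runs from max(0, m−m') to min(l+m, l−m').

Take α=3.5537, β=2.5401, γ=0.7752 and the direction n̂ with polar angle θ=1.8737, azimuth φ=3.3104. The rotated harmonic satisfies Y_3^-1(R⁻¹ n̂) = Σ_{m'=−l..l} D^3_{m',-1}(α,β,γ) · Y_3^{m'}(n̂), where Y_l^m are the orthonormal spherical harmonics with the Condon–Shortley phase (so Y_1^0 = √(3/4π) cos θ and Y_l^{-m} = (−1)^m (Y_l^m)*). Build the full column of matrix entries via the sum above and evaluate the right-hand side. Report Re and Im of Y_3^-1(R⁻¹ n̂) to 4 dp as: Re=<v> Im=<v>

Re=-0.3722 Im=-0.1602

Need the full column D^3_{m',-1} for m'=−3..3 at α=3.5537, β=2.5401, γ=0.7752.
cos(β/2)=0.296233, sin(β/2)=0.955116
d^3_{-3,-1}: single k=2 term ⇒ +0.027208;  D = +0.011607-0.024608i
d^3_{-2,-1}: k∈[1..2] ⇒ +0.006890 -0.143251 = -0.136361;  D = +0.003902-0.136305i
d^3_{-1,-1}: k∈[0..2] ⇒ +0.000676 -0.056200 +0.438170 = +0.382645;  D = -0.143170-0.354852i
d^3_{0,-1}: k∈[0..2] ⇒ -0.007548 +0.235386 -0.815650 = -0.587812;  D = -0.419863-0.411386i
d^3_{1,-1}: k∈[0..2] ⇒ +0.042150 -0.584226 +0.759164 = +0.217088;  D = -0.202935-0.077103i
d^3_{2,-1}: k∈[0..1] ⇒ -0.143251 +0.744584 = +0.601332;  D = +0.600610-0.029462i
d^3_{3,-1}: single k=0 term ⇒ +0.282837;  D = -0.253296+0.125849i
Y_3^{m'}(θ=1.8737,φ=3.3104) and Σ D·Y over m':
  (+0.0116-0.0246i)·(-0.3173+0.1760i)  (+0.0039-0.1363i)·(-0.2620+0.0920i)  (-0.1432-0.3549i)·(+0.1688-0.0288i)  (-0.4199-0.4114i)·(+0.2844+0.0000i)  (-0.2029-0.0771i)·(-0.1688-0.0288i)  (+0.6006-0.0295i)·(-0.2620-0.0920i)  (-0.2533+0.1258i)·(+0.3173+0.1760i)
Y_3^-1(R⁻¹ n̂) = -0.372198-0.160186i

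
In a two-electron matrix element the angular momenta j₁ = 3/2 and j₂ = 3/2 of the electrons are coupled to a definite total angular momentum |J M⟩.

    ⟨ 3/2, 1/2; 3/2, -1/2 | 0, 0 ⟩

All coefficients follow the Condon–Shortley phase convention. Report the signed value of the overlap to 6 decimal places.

−√(1/4) = -0.500000

triangle: 3!×0!×0!/4! = 6/24
(j±m)!: 2!×1!×1!×2!×0!×0! = 4
prefactor² = (2J+1)×Δ×N² = 1
  k=1: −1/(1!×2!×0!×0!×0!×0!) = -1/2
Σ = -1/2  ⇒  CG² = 1×(-1/2)² = 1/4
CG = −√(1/4) = -0.500000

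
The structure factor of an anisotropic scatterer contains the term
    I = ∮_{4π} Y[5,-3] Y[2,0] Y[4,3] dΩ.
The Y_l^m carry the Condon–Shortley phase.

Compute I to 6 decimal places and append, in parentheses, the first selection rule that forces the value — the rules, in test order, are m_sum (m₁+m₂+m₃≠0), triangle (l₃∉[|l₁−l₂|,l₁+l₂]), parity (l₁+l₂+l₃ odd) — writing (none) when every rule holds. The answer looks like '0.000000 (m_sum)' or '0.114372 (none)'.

Σlᵢ=11 odd — θ-integrand is odd under cosθ→−cosθ; I=0

0.000000 (parity)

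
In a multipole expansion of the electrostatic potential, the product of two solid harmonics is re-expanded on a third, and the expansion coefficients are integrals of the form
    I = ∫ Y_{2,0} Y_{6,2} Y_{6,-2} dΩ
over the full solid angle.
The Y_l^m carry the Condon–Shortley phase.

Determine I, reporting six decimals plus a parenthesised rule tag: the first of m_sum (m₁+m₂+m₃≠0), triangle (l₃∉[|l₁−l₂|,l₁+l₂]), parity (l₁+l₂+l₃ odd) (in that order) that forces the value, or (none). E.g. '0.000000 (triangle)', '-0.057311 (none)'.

0.114688 (none)

m-sum 0 ✓  L=14 even ✓  4≤6≤8 ✓
Π(2lᵢ+1) = 5×13×13 = 845
triangle coeff Δ(2,6,6) = 1/90090
Σ_t [0,2]: t=0:+1/69120 t=1:−1/14400 t=2:+1/69120 = -7/172800
(3j)²=14/715 [(2 6 6; 0 0 0)], sign=-1
Σ_t [0,2]: t=0:+1/322560 t=1:−1/30240 t=2:+1/69120 = -1/64512
(3j)²=10/1001 [(2 6 6; 0 2 -2)], sign=-1
⇒ 4πI² = 20/121
I = (+1)√(20/121/(4π)) = 0.11468784
No selection rule forces the value: the integral is nonzero (none).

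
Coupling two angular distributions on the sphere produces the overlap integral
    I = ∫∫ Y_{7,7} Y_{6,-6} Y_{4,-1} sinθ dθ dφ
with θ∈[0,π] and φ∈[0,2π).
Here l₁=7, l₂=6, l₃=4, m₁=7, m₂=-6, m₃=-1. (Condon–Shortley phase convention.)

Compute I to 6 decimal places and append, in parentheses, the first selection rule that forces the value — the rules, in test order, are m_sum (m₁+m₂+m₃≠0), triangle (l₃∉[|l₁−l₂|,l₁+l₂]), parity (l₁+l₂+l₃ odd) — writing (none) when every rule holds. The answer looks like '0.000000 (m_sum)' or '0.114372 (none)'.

L=17 odd ⇒ parity kills the (l;000) factor ⇒ I = 0

0.000000 (parity)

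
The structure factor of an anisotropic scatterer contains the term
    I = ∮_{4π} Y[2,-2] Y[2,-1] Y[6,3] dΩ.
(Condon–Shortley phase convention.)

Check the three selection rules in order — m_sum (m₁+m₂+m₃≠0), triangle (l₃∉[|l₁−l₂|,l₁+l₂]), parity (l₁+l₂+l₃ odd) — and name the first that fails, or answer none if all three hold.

m₁+m₂+m₃ = -2 − 1 + 3 = 0  ✓
triangle: need |l₁−l₂| ≤ l₃ ≤ l₁+l₂ = [0,4]; l₃=6 is outside  ✗
parity: l₁+l₂+l₃ = 10 is even

triangle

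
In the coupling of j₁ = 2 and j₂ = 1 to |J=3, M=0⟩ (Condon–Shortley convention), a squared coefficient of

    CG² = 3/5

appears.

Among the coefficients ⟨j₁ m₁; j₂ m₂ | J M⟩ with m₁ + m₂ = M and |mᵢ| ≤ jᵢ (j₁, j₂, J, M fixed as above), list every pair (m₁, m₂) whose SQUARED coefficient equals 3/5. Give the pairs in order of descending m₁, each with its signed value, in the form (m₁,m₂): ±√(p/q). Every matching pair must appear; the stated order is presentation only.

Admissible pairs with m₁+m₂ = M = 0: (-1,1), (0,0), (1,-1)
  (m₁,m₂)=(1,-1): CG² = 1/5, CG = +√(1/5)
  (m₁,m₂)=(0,0): CG² = 3/5, CG = +√(3/5)   ← matches the target
  (m₁,m₂)=(-1,1): CG² = 1/5, CG = +√(1/5)
Pairs with CG² = 3/5: (0,0): +√(3/5)

(0,0): +√(3/5)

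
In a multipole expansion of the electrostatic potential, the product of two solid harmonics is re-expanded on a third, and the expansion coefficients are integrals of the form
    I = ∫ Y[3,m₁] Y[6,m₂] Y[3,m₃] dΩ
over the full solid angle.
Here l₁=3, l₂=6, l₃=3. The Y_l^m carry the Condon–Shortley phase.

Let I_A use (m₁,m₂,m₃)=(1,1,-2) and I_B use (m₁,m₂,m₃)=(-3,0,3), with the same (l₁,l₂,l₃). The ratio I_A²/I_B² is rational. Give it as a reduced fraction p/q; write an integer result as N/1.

105/1

l's match ⇒ only the (l;m) 3-j factors differ between A and B.
A: triangle coeff Δ(3,6,3) = 1/12012; Σ_t [2,2]: t=2:+1/5760 = 1/5760; (3j)²=5/572 [(3 6 3; 1 1 -2)], sign=-1
B: triangle coeff Δ(3,6,3) = 1/12012; Σ_t [6,6]: t=6:+1/518400 = 1/518400; (3j)²=1/12012 [(3 6 3; -3 0 3)], sign=+1
I_A²/I_B² = (5/572)/(1/12012) = 105/1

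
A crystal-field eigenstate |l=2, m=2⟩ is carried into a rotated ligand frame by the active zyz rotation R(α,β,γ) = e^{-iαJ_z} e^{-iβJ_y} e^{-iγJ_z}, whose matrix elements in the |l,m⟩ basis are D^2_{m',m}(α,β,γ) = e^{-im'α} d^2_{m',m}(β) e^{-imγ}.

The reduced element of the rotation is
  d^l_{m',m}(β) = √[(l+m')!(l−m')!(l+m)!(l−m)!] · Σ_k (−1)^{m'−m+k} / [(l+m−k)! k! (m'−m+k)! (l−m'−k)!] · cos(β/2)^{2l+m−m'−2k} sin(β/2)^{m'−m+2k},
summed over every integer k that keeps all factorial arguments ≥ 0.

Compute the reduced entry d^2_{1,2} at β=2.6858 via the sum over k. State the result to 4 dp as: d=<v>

d=0.0225

d^2_{1,2}(β=2.6858) via the finite sum:
Half-angle: c=0.225929, s=0.974144. N=√(6·1·24·1)=12.000000
k: max(0,(2)−(1))=1 … min(2+(2),2−(1))=1
  k=1: (−1)^0·12.0000/(6)·0.2259^3·0.9741^1 = +0.022468
d^2_{1,2}(2.6858) = +0.022468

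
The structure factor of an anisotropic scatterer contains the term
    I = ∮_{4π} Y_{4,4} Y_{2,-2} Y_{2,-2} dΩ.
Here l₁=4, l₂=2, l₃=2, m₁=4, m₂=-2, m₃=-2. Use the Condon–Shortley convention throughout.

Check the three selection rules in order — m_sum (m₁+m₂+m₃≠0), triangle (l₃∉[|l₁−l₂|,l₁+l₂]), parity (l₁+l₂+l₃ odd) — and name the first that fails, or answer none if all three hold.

none

azimuthal sum: 4 − 2 − 2 = 0  ✓
2 ≤ 2 ≤ 6 (triangle on l)  ✓
L = 4 + 2 + 2 = 8 (even)  ✓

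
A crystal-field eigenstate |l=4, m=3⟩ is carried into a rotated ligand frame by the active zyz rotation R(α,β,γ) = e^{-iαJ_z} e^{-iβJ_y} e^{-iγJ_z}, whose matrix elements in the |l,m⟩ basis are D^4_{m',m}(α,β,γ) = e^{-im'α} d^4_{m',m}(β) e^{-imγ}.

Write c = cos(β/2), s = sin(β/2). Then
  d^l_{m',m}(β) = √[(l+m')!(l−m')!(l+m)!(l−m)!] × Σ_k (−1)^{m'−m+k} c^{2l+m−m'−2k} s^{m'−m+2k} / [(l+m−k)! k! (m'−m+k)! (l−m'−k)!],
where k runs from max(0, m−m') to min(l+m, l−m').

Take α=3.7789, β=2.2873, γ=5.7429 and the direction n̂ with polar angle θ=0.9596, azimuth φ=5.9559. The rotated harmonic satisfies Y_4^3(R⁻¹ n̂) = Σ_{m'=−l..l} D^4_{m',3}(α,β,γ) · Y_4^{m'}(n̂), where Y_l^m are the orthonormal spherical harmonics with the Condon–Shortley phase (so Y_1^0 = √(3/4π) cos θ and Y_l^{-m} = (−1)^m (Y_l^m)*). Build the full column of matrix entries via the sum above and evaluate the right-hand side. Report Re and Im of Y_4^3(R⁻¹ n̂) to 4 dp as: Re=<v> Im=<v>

Need the full column D^4_{m',3} for m'=−4..4 at α=3.7789, β=2.2873, γ=5.7429.
cos(β/2)=0.414275, sin(β/2)=0.910152
d^4_{-4,3}: single k=7 term ⇒ +0.606220;  D = -0.312877-0.519241i
d^4_{-3,3}: k∈[6..7] ⇒ +0.682902 -0.470880 = +0.212022;  D = +0.196006+0.080841i
d^4_{-2,3}: k∈[5..6] ⇒ +0.498449 -0.801954 = -0.303504;  D = +0.294358-0.073947i
d^4_{-1,3}: k∈[4..5] ⇒ +0.267381 -0.774338 = -0.506958;  D = -0.321667+0.391837i
d^4_{0,3}: k∈[3..4] ⇒ +0.108855 -0.525412 = -0.416556;  D = +0.020844-0.416034i
d^4_{1,3}: k∈[2..3] ⇒ +0.033238 -0.267381 = -0.234143;  D = +0.129732+0.194917i
d^4_{2,3}: k∈[1..2] ⇒ +0.007132 -0.103269 = -0.096138;  D = -0.090432-0.032626i
d^4_{3,3}: k∈[0..1] ⇒ +0.000868 -0.029313 = -0.028445;  D = +0.027249-0.008163i
d^4_{4,3}: single k=0 term ⇒ -0.005391;  D = -0.003230+0.004316i
Y_4^{m'}(θ=0.9596,φ=5.9559) and Σ D·Y over m':
  (-0.3129-0.5192i)·(+0.0515+0.1923i)  (+0.1960+0.0808i)·(+0.2192+0.3281i)  (+0.2944-0.0739i)·(+0.2323+0.1783i)  (-0.3217+0.3918i)·(-0.1463-0.0497i)  (+0.0208-0.4160i)·(-0.3262+0.0000i)  (+0.1297+0.1949i)·(+0.1463-0.0497i)  (-0.0904-0.0326i)·(+0.2323-0.1783i)  (+0.0272-0.0082i)·(-0.2192+0.3281i)  (-0.0032+0.0043i)·(+0.0515-0.1923i)
Y_4^3(R⁻¹ n̂) = +0.240657+0.166967i

Re=0.2407 Im=0.1670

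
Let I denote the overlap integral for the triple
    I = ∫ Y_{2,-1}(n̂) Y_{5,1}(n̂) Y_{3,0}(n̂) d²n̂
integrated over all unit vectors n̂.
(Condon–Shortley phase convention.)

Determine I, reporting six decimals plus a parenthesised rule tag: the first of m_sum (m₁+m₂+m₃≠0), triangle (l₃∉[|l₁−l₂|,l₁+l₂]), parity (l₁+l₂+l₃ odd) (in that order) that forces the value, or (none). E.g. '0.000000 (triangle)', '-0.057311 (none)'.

m-sum 0 ✓  L=10 even ✓  3≤3≤7 ✓
Π(2lᵢ+1) = 5×11×7 = 385
triangle coeff Δ(2,5,3) = 1/2310
Σ_t [2,2]: t=2:+1/144 = 1/144
(3j)²=10/231 [(2 5 3; 0 0 0)], sign=-1
Σ_t [3,3]: t=3:−1/216 = -1/216
(3j)²=8/231 [(2 5 3; -1 1 0)], sign=+1
⇒ 4πI² = 400/693
I = (-1)√(400/693/(4π)) = -0.21431790
No selection rule forces the value: the integral is nonzero (none).

-0.214318 (none)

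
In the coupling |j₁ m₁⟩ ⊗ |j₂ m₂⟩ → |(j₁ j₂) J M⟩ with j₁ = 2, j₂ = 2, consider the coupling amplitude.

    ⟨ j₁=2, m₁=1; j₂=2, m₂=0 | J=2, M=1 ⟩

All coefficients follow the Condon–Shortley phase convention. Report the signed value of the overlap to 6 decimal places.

−√(1/14) ≈ -0.267261

j₁+j₂−J=2  J+j₁−j₂=2  J−j₁+j₂=2  j₁+j₂+J+1=7
(j₁±m₁, j₂±m₂, J±M) = (3,1,2,2,3,1)
P² = 8/7
sum k=0..1:
  [0] +1/4 = 1/4
  [1] −1/2 = -1/2
S = -1/4
C² = P²·S² = 1/14 ; C = -0.267261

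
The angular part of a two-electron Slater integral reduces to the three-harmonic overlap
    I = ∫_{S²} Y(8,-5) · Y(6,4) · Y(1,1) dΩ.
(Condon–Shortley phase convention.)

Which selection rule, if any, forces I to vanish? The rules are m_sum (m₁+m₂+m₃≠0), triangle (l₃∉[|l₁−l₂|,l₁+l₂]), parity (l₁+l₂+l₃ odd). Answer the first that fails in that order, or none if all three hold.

m₁+m₂+m₃ = -5 + 4 + 1 = 0  ✓
triangle: need |l₁−l₂| ≤ l₃ ≤ l₁+l₂ = [2,14]; l₃=1 is outside  ✗
parity: l₁+l₂+l₃ = 15 is odd

triangle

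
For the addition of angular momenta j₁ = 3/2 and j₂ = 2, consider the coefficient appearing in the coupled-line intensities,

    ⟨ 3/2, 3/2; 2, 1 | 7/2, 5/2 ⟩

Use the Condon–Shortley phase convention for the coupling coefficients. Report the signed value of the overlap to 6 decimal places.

j₁+j₂−J=0  J+j₁−j₂=3  J−j₁+j₂=4  j₁+j₂+J+1=8
(j₁±m₁, j₂±m₂, J±M) = (3,0,3,1,6,1)
P² = 5184/7
sum k=0..0:
  [0] +1/36 = 1/36
S = 1/36
C² = P²·S² = 4/7 ; C = +0.755929

+0.755929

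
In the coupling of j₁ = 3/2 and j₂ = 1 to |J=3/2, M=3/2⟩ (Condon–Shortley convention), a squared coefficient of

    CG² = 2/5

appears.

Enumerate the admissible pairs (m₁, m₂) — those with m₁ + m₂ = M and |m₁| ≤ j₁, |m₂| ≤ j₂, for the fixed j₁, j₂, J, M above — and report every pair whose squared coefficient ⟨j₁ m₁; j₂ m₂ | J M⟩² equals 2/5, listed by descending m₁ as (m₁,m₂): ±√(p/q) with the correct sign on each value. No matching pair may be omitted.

(1/2,1): −√(2/5)

Admissible pairs with m₁+m₂ = M = 3/2: (1/2,1), (3/2,0)
  (m₁,m₂)=(3/2,0): CG² = 3/5, CG = +√(3/5)
  (m₁,m₂)=(1/2,1): CG² = 2/5, CG = −√(2/5)   ← matches the target
Pairs with CG² = 2/5: (1/2,1): −√(2/5)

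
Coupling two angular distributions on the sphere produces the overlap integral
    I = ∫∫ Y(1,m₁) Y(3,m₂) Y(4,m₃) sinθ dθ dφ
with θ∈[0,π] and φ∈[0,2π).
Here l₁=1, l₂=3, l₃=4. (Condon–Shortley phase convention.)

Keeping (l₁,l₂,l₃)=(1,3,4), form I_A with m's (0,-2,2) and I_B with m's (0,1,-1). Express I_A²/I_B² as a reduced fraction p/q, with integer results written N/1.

4/5

Same 1,3,4: normalisation and zero-m 3j drop out of the ratio.
A: Δ: 0! 2! 6! / 9! → 1/252; sum: t=0:+1/120 = 1/120; 3j²(1 3 4; 0 -2 2) = Δ·Π!·Σ² = 1/21  (sign +1)
B: Δ: 0! 2! 6! / 9! → 1/252; sum: t=0:+1/48 = 1/48; 3j²(1 3 4; 0 1 -1) = Δ·Π!·Σ² = 5/84  (sign -1)
I_A²/I_B² = (1/21)/(5/84) = 4/5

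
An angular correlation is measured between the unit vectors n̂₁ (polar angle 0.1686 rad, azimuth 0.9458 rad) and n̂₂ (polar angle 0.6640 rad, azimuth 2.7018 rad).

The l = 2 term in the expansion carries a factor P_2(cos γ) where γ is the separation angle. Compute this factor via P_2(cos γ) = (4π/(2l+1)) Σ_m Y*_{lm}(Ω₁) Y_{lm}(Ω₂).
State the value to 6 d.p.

0.360309

Expand P_2 via completeness: Σ_{m} conj(Y_{2,m}) at Ω₁ times Y_{2,m} at Ω₂ —
  m=-2: Y*=-0.003430+0.010322i  Y=+0.093519+0.113031i  product -0.001487+0.000578i
  m=-1: Y*=+0.074773+0.103639i  Y=-0.339265-0.159633i  product -0.008824-0.047097i
  m=+0: Y*=+0.604141-0.000000i  Y=+0.271434+0.000000i  product +0.163985+0.000000i
  m=+1: Y*=-0.074773+0.103639i  Y=+0.339265-0.159633i  product -0.008824+0.047097i
  m=+2: Y*=-0.003430-0.010322i  Y=+0.093519-0.113031i  product -0.001487-0.000578i
Accumulated sum +0.143362+0.000000i; after 4π/(2l+1) scaling, +0.360309+0.000000i ⇒ P_2 = 0.360309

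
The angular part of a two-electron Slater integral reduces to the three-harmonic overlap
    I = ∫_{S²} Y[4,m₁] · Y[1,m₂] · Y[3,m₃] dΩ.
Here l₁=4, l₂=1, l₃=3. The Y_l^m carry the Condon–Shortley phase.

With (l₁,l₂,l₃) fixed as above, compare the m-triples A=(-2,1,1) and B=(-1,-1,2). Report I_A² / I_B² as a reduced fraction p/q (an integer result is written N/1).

5/1

Shared (l₁,l₂,l₃)=(4,1,3): N and (l;000)² cancel in I_A²/I_B².
A: Δ = 2!·6!·0!/9! = 1/252; Racah Σ t=2..2: t=2:+1/96 = 1/96; ⇒ 3j(4 1 3; -2 1 1)² = 5/84, sgn +1
B: Δ = 2!·6!·0!/9! = 1/252; Racah Σ t=0..0: t=0:+1/240 = 1/240; ⇒ 3j(4 1 3; -1 -1 2)² = 1/84, sgn -1
I_A²/I_B² = (5/84)/(1/84) = 5/1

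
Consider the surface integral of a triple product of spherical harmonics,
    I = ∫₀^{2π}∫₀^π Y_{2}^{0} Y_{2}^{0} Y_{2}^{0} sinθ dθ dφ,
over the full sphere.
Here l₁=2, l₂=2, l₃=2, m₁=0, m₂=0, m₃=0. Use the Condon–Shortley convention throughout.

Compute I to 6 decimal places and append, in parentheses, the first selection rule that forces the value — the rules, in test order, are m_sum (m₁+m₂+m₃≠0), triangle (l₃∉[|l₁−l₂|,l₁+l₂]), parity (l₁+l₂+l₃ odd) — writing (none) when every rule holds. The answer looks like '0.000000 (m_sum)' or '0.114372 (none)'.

0.180224 (none)

Checks pass: Σm=0; 6 even; l₃=2∈[0,4].
(2·2+1)(2·2+1)(2·2+1) = 125
Δ: 2! 2! 2! / 7! → 1/630
sum: t=0:+1/8 t=1:−1/1 t=2:+1/8 = -3/4
3j²(2 2 2; 0 0 0) = Δ·Π!·Σ² = 2/35  (sign -1)
(m-triple is (0,0,0) — same symbol as above.)
combine: 4πI² = 125·2/35·2/35 = 20/49
take √, sign +1: I = 0.18022375
No selection rule forces the value: the integral is nonzero (none).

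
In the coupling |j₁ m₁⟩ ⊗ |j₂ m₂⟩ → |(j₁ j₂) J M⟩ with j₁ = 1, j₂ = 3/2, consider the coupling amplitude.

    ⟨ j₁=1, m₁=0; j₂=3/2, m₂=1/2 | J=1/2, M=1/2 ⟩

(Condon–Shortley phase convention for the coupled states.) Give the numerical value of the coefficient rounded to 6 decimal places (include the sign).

j₁+j₂−J=2  J+j₁−j₂=0  J−j₁+j₂=1  j₁+j₂+J+1=4
(j₁±m₁, j₂±m₂, J±M) = (1,1,2,1,1,0)
P² = 1/3
sum k=1..1:
  [1] −1/1 = -1
S = -1
C² = P²·S² = 1/3 ; C = -0.577350

−√(1/3) = -0.577350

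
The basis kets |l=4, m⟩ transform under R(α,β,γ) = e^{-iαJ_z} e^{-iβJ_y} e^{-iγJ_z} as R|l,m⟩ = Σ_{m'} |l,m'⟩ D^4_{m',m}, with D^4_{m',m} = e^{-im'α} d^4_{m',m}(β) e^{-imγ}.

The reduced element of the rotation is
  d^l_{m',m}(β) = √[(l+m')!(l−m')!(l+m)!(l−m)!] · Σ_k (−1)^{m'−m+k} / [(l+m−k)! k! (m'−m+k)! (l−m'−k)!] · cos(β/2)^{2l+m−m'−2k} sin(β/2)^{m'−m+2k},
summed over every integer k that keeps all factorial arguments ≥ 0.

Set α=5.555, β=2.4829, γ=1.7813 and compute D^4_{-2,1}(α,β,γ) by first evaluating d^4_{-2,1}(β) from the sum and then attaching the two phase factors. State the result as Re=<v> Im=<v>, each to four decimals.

Split into d^4_{-2,1}(β=2.4829) × two z-phases.
c=cos(2.482900/2)=0.323425, s=sin(2.482900/2)=0.946254; N=√[2·720·120·6]=1018.233765
k∈{3,4,5} keeps every argument non-negative
  k=3: (−1)^0·1018.2338/(72)·0.3234^5·0.9463^3 = +0.042404
  k=4: (−1)^1·1018.2338/(48)·0.3234^3·0.9463^5 = -0.544457
  k=5: (−1)^2·1018.2338/(240)·0.3234^1·0.9463^7 = +0.932102
d^4_{-2,1}(2.4829) = +0.042404 -0.544457 +0.932102 = +0.430048
D = (+0.114176-0.993461i)·(+0.430048)·(-0.208952-0.977926i) = -0.428065+0.041255i

Re=-0.4281 Im=0.0413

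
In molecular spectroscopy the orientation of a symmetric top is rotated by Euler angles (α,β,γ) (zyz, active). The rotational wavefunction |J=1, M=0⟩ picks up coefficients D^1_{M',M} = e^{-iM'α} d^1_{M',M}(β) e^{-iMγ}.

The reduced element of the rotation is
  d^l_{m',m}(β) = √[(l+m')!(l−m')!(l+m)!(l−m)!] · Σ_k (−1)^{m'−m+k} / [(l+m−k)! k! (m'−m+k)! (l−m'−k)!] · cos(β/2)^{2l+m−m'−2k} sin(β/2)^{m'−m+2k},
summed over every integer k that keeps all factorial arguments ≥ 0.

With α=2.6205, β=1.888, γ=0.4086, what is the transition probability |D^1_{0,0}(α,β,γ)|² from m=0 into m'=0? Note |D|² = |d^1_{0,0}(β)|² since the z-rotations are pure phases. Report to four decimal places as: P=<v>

P=0.0973

D^1_{0,0}(2.6205,1.8880,0.4086) = e^{-i·0·2.6205}·d^1_{0,0}(1.8880)·e^{-i·0·0.4086}. Compute d first:
c=cos(1.888000/2)=0.586553, s=sin(1.888000/2)=0.809911; N=√[1·1·1·1]=1.000000
k∈{0,1} keeps every argument non-negative
  k=0: (−1)^0·1.0000/(1)·0.5866^2·0.8099^0 = +0.344045
  k=1: (−1)^1·1.0000/(1)·0.5866^0·0.8099^2 = -0.655955
d^1_{0,0}(1.8880) = +0.344045 -0.655955 = -0.311911
|D^1_{0,0}|² = |d^1_{0,0}(β)|² = (-0.311911)² = 0.097288 (the z-rotation phases have unit modulus)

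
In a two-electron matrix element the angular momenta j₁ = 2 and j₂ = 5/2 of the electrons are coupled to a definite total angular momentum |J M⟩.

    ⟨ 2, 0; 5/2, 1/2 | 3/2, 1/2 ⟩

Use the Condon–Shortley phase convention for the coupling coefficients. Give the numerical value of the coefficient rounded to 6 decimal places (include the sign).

j₁+j₂−J=3  J+j₁−j₂=1  J−j₁+j₂=2  j₁+j₂+J+1=7
(j₁±m₁, j₂±m₂, J±M) = (2,2,3,2,2,1)
P² = 32/35
sum k=1..2:
  [1] −1/4 = -1/4
  [2] +1/2 = 1/2
S = 1/4
C² = P²·S² = 2/35 ; C = +0.239046

+0.239046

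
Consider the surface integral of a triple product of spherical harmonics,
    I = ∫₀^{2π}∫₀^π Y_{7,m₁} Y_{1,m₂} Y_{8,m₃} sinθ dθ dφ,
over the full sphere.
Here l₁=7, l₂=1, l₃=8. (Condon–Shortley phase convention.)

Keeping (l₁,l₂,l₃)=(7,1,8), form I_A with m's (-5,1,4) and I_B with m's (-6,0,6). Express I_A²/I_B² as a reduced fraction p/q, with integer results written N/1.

3/14

l's match ⇒ only the (l;m) 3-j factors differ between A and B.
A: triangle coeff Δ(7,1,8) = 1/2040; Σ_t [0,0]: t=0:+1/1916006400 = 1/1916006400; (3j)²=1/340 [(7 1 8; -5 1 4)], sign=+1
B: triangle coeff Δ(7,1,8) = 1/2040; Σ_t [0,0]: t=0:+1/6227020800 = 1/6227020800; (3j)²=7/510 [(7 1 8; -6 0 6)], sign=+1
I_A²/I_B² = (1/340)/(7/510) = 3/14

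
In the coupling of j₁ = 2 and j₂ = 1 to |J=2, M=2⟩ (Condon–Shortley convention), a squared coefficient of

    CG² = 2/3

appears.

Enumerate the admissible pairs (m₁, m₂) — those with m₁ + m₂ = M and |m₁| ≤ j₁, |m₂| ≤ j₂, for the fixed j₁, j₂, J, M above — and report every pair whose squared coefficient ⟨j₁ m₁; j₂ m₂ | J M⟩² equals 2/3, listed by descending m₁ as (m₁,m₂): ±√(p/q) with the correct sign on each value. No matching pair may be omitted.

Admissible pairs with m₁+m₂ = M = 2: (1,1), (2,0)
  (m₁,m₂)=(2,0): CG² = 2/3, CG = +√(2/3)   ← matches the target
  (m₁,m₂)=(1,1): CG² = 1/3, CG = −√(1/3)
Pairs with CG² = 2/3: (2,0): +√(2/3)

(2,0): +√(2/3)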